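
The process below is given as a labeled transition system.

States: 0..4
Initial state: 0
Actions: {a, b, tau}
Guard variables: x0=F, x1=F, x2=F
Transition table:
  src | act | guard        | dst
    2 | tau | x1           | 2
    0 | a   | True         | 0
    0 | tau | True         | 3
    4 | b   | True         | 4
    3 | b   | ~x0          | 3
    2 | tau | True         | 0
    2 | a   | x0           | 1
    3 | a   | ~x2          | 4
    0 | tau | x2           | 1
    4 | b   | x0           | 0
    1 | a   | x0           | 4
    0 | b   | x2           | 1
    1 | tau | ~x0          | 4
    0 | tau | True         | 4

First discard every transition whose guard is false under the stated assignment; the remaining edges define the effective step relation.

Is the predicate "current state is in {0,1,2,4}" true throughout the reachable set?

Inv-set: {0,1,2,4}
Reachable = {0,3,4}
  0: safe
  3: ✗ unsafe
  4: safe
counterexample path to 3: tau

Answer: INVARIANT VIOLATED at state 3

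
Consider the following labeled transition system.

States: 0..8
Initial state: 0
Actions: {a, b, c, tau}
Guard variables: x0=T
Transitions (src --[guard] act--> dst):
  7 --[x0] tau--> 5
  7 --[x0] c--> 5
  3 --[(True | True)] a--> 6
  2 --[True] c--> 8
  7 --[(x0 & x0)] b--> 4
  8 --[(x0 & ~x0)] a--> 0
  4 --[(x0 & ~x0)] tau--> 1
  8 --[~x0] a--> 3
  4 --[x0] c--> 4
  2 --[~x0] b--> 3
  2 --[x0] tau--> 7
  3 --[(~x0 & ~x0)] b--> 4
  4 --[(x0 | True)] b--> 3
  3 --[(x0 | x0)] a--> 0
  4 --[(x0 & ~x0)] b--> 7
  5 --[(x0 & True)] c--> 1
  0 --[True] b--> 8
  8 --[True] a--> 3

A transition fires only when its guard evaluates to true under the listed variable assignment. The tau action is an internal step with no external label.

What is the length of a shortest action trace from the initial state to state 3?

Answer: 2

Trace:
Layered search for 3:
  Layer 0: {0}
  Layer 1: {8}
  Layer 2: {3}
3 enters at depth 2; path b·a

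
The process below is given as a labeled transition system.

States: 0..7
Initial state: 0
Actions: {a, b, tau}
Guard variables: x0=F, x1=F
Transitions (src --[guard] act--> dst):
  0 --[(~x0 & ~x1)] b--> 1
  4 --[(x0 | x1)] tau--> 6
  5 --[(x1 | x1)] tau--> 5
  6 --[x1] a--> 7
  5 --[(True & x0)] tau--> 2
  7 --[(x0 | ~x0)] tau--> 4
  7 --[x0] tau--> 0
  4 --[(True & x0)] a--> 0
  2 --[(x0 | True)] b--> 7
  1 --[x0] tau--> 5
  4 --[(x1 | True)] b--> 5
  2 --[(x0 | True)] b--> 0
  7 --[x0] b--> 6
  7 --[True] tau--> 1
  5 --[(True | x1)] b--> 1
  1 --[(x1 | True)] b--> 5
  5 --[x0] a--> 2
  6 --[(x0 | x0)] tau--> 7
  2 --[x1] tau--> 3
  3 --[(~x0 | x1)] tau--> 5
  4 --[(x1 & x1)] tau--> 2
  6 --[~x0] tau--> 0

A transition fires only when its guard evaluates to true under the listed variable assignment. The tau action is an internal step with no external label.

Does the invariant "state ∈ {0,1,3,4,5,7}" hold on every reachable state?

Answer: INVARIANT HOLDS

Analysis:
Inv-set: {0,1,3,4,5,7}
Reach set: {0,1,5}
  0: safe
  1: safe
  5: safe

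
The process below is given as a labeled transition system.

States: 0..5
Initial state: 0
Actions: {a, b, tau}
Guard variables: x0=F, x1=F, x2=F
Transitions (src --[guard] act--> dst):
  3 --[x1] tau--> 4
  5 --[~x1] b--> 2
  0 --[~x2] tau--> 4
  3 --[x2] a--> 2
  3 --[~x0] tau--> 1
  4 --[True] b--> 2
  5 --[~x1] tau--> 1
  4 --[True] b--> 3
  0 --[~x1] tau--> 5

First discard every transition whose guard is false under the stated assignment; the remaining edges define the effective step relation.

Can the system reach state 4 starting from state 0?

After dropping false guards: 7 live edges.
L0 = {0}
L1 = {4,5}  cumulative {0,4,5}
L2 = {1,2,3}  cumulative {0,1,2,3,4,5}
R = {0,1,2,3,4,5}
witness 4: tau

Answer: REACHABLE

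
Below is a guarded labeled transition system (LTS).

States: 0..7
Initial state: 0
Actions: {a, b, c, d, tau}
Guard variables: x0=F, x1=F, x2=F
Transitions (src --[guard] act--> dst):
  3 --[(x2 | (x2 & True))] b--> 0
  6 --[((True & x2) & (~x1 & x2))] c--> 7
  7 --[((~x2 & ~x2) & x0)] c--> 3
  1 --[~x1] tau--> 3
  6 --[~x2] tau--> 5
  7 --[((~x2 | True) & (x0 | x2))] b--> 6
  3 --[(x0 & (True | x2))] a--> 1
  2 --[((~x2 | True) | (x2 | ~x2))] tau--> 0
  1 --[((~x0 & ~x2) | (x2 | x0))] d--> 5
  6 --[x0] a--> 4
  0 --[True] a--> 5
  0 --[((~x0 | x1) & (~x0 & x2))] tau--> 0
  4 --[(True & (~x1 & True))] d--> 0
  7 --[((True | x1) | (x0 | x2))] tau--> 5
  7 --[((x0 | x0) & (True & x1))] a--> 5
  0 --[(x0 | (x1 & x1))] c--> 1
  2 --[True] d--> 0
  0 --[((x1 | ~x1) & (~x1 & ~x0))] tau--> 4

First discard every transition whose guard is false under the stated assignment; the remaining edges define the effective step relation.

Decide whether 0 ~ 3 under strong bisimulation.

Compute ~ classes (split until stable):
  round 0: {{0,1,2,3,4,5,6,7}}
  round 1: {{0},{1,2},{3,5},{4},{6,7}}
  round 2: {{0},{1},{2},{3,5},{4},{6,7}}
6 equivalence class(es) (converged in 3)
class of 0: {0}; class of 3: {3,5}

Answer: NOT BISIMILAR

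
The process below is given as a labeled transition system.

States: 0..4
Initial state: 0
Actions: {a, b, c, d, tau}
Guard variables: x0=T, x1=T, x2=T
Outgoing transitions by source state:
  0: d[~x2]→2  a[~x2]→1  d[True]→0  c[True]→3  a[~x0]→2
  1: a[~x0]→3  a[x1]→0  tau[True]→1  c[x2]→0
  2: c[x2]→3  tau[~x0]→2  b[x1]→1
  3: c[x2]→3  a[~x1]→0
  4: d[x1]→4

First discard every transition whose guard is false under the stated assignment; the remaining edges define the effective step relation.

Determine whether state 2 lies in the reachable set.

After dropping false guards: 9 live edges.
Layer 0: {0}
Layer 1: {3}  total {0,3}
R = {0,3}

Answer: UNREACHABLE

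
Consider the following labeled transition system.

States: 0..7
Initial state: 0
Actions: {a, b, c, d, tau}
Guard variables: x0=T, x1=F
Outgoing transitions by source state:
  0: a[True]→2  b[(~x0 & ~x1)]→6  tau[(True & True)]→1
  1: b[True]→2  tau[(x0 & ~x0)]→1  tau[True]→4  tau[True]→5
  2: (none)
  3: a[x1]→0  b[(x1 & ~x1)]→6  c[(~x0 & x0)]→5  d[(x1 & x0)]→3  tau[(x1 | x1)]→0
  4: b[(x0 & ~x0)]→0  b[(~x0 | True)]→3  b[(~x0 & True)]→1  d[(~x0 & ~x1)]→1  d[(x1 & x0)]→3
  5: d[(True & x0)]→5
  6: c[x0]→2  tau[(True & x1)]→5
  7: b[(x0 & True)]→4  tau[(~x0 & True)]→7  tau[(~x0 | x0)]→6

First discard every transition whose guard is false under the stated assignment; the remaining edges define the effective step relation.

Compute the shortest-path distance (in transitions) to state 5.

Answer: 2

Working:
Breadth-first toward 5:
  depth 0: {0}
  depth 1: {1,2}
  depth 2: {4,5}
first hit 5 at d=2 via tau·tau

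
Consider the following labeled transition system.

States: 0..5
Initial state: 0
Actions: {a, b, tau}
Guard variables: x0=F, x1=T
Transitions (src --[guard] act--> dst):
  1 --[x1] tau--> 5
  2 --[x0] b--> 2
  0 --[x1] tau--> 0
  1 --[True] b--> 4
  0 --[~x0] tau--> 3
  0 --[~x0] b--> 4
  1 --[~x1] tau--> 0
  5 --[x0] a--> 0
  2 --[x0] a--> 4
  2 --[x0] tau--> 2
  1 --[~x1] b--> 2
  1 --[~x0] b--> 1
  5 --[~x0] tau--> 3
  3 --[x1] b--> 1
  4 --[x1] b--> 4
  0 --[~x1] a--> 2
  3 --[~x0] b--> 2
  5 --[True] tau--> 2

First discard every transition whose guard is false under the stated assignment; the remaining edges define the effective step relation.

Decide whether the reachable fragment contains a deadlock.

R = {0,1,2,3,4,5}
  0: b→4  tau→0  tau→3  [deg 3]
  1: b→1  b→4  tau→5  [deg 3]
  2: ∅  [STUCK]
  3: b→1  b→2  [deg 2]
  4: b→4  [deg 1]
  5: tau→2  tau→3  [deg 2]
trace reaching 2: tau·b

Answer: DEADLOCK at state 2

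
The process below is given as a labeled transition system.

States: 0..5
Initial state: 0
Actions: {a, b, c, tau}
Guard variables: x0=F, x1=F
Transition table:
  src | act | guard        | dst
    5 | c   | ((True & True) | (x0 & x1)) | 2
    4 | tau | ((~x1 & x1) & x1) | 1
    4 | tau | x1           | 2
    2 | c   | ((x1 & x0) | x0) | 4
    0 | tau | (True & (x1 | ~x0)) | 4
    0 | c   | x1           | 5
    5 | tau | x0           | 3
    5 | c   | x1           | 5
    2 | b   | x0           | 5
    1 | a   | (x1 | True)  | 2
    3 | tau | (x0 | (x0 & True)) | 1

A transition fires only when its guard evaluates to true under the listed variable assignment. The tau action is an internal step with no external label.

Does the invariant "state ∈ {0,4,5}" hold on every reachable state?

Allowed set {0,4,5}
Reach set: {0,4}
  0: safe
  4: safe

Answer: INVARIANT HOLDS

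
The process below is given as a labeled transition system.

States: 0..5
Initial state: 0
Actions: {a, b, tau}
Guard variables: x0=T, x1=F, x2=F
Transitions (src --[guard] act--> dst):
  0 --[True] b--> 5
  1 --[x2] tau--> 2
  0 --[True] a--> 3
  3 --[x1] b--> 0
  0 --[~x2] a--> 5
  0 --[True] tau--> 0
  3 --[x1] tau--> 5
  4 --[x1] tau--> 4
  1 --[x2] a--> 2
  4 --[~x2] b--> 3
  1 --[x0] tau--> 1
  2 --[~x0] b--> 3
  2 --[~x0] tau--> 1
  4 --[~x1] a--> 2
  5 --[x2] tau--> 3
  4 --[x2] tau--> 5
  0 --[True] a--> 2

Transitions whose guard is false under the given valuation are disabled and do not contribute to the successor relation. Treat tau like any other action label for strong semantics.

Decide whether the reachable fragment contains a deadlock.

Reachable = {0,2,3,5}
  0: a→2  a→3  a→5  b→5  tau→0  [5 out]
  2: ∅  [STUCK]
  3: ∅  [STUCK]
  5: ∅  [STUCK]
Path to 2: a

Answer: DEADLOCK at state 2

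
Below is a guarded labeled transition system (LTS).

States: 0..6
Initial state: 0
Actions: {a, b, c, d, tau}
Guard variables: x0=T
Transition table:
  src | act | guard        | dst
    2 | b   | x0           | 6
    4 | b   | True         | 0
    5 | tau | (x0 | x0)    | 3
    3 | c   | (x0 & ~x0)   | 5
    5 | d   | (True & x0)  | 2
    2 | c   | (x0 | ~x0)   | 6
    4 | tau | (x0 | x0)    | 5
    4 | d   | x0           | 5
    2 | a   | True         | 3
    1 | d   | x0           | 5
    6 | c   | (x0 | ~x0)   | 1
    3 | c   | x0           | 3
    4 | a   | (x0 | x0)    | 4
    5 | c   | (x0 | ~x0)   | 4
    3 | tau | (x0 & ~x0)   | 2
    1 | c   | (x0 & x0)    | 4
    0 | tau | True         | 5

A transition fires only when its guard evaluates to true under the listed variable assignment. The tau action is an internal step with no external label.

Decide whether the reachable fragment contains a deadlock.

R = {0,1,2,3,4,5,6}
  0: tau→5  [1 exit(s)]
  1: c→4  d→5  [2 exit(s)]
  2: a→3  b→6  c→6  [3 exit(s)]
  3: c→3  [1 exit(s)]
  4: a→4  b→0  d→5  tau→5  [4 exit(s)]
  5: c→4  d→2  tau→3  [3 exit(s)]
  6: c→1  [1 exit(s)]

Answer: DEADLOCK-FREE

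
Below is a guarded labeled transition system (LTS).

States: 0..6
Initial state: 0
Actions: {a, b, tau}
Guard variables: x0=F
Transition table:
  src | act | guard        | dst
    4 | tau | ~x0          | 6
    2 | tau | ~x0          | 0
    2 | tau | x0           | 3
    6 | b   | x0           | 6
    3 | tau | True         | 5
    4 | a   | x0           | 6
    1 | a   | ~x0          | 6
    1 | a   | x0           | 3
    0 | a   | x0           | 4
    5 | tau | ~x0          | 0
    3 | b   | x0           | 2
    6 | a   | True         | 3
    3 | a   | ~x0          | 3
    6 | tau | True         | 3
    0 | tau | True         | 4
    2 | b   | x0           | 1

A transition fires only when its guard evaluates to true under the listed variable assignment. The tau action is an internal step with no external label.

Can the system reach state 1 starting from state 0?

Answer: UNREACHABLE

Trace:
After dropping false guards: 9 live edges.
L0 = {0}
L1 = {4}  total {0,4}
L2 = {6}  total {0,4,6}
L3 = {3}  total {0,3,4,6}
L4 = {5}  total {0,3,4,5,6}
Reachable = {0,3,4,5,6}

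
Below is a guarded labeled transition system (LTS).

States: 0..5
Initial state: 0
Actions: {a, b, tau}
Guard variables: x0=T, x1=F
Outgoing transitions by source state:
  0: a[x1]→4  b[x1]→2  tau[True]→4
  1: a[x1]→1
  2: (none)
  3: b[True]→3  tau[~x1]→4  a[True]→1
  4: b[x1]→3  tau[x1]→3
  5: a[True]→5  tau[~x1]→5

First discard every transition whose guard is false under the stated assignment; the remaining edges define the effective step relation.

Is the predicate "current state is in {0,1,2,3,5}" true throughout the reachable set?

Inv-set: {0,1,2,3,5}
R = {0,4}
  0: ok
  4: outside
counterexample path to 4: tau

Answer: INVARIANT VIOLATED at state 4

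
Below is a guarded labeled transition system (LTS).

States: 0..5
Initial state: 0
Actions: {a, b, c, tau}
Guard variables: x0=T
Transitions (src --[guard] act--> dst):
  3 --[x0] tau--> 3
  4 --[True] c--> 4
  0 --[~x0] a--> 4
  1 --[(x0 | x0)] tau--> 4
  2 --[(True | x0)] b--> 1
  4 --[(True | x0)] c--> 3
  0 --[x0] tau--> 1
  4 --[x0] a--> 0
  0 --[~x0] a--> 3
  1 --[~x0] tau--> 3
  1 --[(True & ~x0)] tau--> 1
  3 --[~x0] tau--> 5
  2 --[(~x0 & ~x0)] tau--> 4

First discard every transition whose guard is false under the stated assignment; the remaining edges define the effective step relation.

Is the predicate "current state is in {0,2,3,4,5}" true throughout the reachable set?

Safe = {0,2,3,4,5}
Reachable = {0,1,3,4}
  0: ✓
  1: VIOLATES
  3: ✓
  4: ✓
reach 1 via tau — violates

Answer: INVARIANT VIOLATED at state 1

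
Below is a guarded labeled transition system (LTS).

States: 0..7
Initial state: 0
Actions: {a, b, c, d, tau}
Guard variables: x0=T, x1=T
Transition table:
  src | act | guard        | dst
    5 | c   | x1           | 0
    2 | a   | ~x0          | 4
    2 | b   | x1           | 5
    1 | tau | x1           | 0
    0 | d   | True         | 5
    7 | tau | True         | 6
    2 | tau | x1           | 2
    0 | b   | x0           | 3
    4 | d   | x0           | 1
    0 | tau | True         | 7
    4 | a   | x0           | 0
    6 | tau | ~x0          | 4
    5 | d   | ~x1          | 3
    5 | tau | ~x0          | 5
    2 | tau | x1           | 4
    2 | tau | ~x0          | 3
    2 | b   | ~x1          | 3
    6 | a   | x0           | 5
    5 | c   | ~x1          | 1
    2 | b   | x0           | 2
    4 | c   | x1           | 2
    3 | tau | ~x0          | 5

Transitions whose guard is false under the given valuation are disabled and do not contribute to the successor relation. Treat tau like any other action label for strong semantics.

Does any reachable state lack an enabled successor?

R = {0,3,5,6,7}
  0: b→3  d→5  tau→7  [deg 3]
  3: ∅  [no exit]
  5: c→0  [deg 1]
  6: a→5  [deg 1]
  7: tau→6  [deg 1]
trace reaching 3: b

Answer: DEADLOCK at state 3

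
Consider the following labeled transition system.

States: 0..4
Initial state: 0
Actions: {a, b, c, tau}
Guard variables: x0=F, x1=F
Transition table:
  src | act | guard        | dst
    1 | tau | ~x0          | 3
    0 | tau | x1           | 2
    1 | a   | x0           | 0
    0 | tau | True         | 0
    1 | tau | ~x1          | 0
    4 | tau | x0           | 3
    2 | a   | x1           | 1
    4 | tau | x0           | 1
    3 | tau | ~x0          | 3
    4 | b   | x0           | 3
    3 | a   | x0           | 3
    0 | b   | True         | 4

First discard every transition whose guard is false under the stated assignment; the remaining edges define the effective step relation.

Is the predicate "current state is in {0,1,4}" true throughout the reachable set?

Answer: INVARIANT HOLDS

Trace:
Safe = {0,1,4}
Reach set: {0,4}
  0: safe
  4: safe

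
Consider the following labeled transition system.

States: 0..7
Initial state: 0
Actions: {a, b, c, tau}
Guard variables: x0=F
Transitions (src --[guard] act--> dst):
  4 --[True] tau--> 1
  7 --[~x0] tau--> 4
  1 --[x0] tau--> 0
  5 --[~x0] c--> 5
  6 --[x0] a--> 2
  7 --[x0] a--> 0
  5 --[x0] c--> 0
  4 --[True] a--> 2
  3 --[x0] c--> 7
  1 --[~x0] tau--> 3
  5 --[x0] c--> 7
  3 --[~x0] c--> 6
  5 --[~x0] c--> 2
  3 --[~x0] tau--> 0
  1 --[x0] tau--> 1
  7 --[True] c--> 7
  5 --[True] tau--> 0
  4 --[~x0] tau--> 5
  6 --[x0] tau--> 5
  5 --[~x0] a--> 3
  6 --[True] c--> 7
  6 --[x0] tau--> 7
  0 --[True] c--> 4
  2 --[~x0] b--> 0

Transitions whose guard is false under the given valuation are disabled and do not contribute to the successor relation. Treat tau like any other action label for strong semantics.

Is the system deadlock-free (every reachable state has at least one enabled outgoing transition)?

Answer: DEADLOCK-FREE

Working:
Reach set: {0,1,2,3,4,5,6,7}
  0: c→4  [deg 1]
  1: tau→3  [deg 1]
  2: b→0  [deg 1]
  3: c→6  tau→0  [deg 2]
  4: a→2  tau→1  tau→5  [deg 3]
  5: a→3  c→2  c→5  tau→0  [deg 4]
  6: c→7  [deg 1]
  7: c→7  tau→4  [deg 2]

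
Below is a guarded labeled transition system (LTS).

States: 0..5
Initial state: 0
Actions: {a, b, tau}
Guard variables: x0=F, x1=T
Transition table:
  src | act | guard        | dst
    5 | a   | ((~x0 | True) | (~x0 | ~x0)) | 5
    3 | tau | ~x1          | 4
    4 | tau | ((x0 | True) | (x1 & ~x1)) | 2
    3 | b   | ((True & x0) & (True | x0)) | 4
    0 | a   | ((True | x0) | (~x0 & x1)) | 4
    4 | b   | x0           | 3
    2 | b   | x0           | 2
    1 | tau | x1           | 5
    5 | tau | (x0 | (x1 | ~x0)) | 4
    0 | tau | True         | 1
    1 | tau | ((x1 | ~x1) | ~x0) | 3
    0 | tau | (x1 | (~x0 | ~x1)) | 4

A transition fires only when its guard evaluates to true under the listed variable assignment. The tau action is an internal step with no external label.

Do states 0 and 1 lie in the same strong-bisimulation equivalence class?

Answer: NOT BISIMILAR

Trace:
Compute ~ classes (split until stable):
  P[0] = {{0,1,2,3,4,5}}
  P[1] = {{0,5},{1,4},{2,3}}
  P[2] = {{0},{1},{2,3},{4},{5}}
5 equivalence class(es) (converged in 3)
class of 0: {0}; class of 1: {1}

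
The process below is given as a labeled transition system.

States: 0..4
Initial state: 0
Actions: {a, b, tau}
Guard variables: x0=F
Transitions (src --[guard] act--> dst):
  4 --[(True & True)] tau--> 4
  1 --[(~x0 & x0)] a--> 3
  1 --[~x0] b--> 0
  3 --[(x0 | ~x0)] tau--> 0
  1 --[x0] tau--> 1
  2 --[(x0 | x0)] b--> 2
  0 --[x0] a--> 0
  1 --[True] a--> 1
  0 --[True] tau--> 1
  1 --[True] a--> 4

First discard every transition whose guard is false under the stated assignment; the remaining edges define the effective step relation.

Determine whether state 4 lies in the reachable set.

Answer: REACHABLE

Trace:
After dropping false guards: 6 live edges.
L0 = {0}
L1 = {1}  cumulative {0,1}
L2 = {4}  cumulative {0,1,4}
Reachable = {0,1,4}
Path to 4: tau·a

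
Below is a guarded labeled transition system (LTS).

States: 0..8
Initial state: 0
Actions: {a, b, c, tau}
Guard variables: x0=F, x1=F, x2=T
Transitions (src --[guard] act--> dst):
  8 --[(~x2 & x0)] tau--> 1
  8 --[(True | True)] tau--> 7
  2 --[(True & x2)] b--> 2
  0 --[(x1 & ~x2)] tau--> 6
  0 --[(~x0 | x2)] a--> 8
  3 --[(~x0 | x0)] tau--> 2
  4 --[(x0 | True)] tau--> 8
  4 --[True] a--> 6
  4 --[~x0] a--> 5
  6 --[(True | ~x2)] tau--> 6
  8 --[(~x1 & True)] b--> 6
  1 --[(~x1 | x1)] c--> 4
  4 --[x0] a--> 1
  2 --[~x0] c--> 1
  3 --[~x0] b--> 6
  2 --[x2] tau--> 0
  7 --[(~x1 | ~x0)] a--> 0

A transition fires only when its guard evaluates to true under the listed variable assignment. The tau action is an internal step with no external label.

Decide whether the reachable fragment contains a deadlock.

Reach set: {0,6,7,8}
  0: a→8  [deg 1]
  6: tau→6  [deg 1]
  7: a→0  [deg 1]
  8: b→6  tau→7  [deg 2]

Answer: DEADLOCK-FREE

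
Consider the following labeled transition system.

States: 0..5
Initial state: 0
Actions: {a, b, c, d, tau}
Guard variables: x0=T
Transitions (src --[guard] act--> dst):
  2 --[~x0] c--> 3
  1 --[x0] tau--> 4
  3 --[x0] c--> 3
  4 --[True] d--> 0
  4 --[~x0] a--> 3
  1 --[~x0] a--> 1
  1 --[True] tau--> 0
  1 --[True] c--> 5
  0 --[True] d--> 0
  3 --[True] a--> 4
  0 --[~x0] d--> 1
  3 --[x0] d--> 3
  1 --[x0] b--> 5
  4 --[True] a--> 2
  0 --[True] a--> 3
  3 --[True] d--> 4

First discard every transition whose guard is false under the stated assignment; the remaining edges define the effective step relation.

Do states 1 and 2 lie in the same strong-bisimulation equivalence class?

Answer: NOT BISIMILAR

Analysis:
Bisimulation quotient by refinement:
  P[0] = {{0,1,2,3,4,5}}
  P[1] = {{0,4},{1},{2,5},{3}}
  P[2] = {{0},{1},{2,5},{3},{4}}
Fixed point at round 3; 5 class(es).
[1]={1}  [2]={2,5}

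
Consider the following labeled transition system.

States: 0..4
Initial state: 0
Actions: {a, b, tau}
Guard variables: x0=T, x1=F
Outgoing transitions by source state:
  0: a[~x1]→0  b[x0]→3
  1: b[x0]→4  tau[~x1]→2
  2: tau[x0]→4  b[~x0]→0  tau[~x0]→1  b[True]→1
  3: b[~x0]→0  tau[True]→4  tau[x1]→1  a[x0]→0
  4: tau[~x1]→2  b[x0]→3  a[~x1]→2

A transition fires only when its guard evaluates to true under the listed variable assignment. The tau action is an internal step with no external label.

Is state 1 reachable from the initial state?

Guard filter leaves 11 enabled edge(s).
Layer 0: {0}
Layer 1: {3}  total {0,3}
Layer 2: {4}  total {0,3,4}
Layer 3: {2}  total {0,2,3,4}
Layer 4: {1}  total {0,1,2,3,4}
Reachable = {0,1,2,3,4}
witness 1: b·tau·tau·b

Answer: REACHABLE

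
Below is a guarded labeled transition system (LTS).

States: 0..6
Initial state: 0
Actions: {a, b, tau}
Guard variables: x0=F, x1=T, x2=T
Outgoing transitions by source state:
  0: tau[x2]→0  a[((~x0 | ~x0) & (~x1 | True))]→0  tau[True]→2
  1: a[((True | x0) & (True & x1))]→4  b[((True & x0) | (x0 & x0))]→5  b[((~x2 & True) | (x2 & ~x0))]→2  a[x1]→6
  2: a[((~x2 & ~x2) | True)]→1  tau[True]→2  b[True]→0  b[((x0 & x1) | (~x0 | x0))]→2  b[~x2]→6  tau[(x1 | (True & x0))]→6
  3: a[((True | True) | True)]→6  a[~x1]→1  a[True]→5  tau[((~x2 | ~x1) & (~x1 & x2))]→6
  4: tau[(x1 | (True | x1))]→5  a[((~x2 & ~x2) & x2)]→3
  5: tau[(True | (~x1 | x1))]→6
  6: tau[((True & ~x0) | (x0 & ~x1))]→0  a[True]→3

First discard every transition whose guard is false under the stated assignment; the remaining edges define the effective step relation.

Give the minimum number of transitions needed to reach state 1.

BFS to 1:
  depth 0: {0}
  depth 1: {2}
  depth 2: {1,6}
1 enters at depth 2; path tau·a

Answer: 2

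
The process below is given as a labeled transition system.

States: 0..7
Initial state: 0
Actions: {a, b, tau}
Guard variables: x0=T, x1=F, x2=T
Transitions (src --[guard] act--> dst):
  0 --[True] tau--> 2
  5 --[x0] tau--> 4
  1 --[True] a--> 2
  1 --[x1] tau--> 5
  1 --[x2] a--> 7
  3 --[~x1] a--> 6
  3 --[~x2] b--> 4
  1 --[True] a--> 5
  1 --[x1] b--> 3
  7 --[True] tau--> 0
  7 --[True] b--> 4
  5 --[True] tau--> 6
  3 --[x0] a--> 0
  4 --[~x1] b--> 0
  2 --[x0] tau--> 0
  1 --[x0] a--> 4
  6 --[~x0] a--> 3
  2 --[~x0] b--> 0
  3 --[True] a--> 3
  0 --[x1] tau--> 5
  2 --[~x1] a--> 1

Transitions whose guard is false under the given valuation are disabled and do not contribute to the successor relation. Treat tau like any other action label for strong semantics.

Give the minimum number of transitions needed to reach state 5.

Layered search for 5:
  depth 0: {0}
  depth 1: {2}
  depth 2: {1}
  depth 3: {4,5,7}
5 enters at depth 3; path tau·a·a

Answer: 3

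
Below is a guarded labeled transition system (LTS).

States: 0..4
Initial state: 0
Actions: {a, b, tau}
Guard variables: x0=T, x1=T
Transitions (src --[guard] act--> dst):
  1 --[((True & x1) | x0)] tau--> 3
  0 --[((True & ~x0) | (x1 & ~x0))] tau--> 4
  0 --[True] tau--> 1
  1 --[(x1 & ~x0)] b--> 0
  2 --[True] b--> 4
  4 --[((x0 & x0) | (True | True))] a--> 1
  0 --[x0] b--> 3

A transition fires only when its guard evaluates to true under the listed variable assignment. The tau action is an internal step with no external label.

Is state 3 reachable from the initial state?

After dropping false guards: 5 live edges.
Layer 0: {0}
Layer 1: {1,3}  total {0,1,3}
Reach set: {0,1,3}
witness 3: b

Answer: REACHABLE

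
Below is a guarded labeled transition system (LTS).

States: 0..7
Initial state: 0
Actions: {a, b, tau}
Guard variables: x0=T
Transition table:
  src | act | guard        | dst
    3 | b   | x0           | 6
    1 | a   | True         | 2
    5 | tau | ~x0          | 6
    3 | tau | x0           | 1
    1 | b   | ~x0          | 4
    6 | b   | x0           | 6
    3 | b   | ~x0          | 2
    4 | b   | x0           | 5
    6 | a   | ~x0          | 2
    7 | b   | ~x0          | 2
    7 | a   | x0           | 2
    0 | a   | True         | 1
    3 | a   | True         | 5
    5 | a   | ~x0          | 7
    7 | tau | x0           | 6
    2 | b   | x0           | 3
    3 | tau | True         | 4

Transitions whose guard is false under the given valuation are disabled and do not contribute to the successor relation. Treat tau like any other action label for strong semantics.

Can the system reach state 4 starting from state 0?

Answer: REACHABLE

Working:
After dropping false guards: 11 live edges.
L0 = {0}
L1 = {1}  now seen {0,1}
L2 = {2}  now seen {0,1,2}
L3 = {3}  now seen {0,1,2,3}
L4 = {4,5,6}  now seen {0,1,2,3,4,5,6}
R = {0,1,2,3,4,5,6}
trace reaching 4: a·a·b·tau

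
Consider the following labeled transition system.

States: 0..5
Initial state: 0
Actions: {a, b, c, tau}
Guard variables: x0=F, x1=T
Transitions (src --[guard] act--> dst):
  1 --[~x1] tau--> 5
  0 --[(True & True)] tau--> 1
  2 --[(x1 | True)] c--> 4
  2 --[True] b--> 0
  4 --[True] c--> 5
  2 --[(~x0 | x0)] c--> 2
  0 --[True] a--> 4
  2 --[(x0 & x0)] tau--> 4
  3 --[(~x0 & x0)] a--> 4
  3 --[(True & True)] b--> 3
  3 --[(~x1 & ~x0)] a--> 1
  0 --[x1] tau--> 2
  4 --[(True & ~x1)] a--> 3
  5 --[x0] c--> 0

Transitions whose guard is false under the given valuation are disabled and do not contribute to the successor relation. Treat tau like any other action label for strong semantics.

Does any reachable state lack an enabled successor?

R = {0,1,2,4,5}
  0: a→4  tau→1  tau→2  [3 out]
  1: ∅  [no exit]
  2: b→0  c→2  c→4  [3 out]
  4: c→5  [1 out]
  5: ∅  [no exit]
witness 1: tau

Answer: DEADLOCK at state 1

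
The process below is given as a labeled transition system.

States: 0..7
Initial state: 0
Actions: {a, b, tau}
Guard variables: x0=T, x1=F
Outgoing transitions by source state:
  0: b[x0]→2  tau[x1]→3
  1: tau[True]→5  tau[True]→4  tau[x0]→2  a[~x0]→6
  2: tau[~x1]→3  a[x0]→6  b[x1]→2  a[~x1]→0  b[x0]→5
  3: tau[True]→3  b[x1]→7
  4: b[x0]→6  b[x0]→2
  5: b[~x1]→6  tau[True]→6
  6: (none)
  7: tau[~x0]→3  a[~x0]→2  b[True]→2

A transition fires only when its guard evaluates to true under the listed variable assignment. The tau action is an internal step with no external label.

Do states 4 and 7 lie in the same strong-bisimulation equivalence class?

Refine partition for ~:
  P[0] = {{0,1,2,3,4,5,6,7}}
  P[1] = {{0,4,7},{1,3},{2},{5},{6}}
  P[2] = {{0,7},{1},{2},{3},{4},{5},{6}}
7 equivalence class(es) (converged in 3)
class of 4: {4}; class of 7: {0,7}

Answer: NOT BISIMILAR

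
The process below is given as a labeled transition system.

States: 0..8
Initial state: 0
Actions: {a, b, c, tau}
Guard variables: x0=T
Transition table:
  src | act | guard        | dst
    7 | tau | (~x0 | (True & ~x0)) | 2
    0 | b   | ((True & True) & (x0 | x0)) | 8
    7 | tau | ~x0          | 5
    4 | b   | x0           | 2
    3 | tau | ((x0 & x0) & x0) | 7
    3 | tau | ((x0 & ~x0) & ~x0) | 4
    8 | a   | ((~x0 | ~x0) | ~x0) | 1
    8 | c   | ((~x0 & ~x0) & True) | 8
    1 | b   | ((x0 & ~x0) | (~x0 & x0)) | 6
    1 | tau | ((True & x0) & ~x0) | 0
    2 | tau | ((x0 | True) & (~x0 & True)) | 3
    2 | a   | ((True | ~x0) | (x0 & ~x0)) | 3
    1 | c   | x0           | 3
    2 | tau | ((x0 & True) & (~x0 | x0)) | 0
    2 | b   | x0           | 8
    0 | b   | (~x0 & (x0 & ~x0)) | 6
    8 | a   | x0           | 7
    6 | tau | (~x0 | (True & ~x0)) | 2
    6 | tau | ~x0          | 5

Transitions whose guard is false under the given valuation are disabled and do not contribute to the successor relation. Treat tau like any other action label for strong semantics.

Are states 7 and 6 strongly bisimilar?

Bisimulation quotient by refinement:
  round 0: {{0,1,2,3,4,5,6,7,8}}
  round 1: {{0,4},{1},{2},{3},{5,6,7},{8}}
  round 2: {{0},{1},{2},{3},{4},{5,6,7},{8}}
7 equivalence class(es) (converged in 3)
class of 7: {5,6,7}; class of 6: {5,6,7}

Answer: BISIMILAR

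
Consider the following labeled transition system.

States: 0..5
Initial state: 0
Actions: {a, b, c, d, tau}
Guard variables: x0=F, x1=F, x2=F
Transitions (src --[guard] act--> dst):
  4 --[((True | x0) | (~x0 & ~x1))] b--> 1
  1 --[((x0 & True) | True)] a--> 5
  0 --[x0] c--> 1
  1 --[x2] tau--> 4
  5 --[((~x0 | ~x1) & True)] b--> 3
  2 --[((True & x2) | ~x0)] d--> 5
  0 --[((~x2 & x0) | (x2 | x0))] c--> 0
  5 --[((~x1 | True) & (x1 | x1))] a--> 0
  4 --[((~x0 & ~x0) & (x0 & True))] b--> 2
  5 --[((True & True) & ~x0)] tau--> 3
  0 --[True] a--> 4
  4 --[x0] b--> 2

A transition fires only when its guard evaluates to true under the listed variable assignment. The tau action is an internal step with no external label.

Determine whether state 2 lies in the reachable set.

6 transition(s) survive guard evaluation.
depth 0: {0}
depth 1: {4}  total {0,4}
depth 2: {1}  total {0,1,4}
depth 3: {5}  total {0,1,4,5}
depth 4: {3}  total {0,1,3,4,5}
Reachable = {0,1,3,4,5}

Answer: UNREACHABLE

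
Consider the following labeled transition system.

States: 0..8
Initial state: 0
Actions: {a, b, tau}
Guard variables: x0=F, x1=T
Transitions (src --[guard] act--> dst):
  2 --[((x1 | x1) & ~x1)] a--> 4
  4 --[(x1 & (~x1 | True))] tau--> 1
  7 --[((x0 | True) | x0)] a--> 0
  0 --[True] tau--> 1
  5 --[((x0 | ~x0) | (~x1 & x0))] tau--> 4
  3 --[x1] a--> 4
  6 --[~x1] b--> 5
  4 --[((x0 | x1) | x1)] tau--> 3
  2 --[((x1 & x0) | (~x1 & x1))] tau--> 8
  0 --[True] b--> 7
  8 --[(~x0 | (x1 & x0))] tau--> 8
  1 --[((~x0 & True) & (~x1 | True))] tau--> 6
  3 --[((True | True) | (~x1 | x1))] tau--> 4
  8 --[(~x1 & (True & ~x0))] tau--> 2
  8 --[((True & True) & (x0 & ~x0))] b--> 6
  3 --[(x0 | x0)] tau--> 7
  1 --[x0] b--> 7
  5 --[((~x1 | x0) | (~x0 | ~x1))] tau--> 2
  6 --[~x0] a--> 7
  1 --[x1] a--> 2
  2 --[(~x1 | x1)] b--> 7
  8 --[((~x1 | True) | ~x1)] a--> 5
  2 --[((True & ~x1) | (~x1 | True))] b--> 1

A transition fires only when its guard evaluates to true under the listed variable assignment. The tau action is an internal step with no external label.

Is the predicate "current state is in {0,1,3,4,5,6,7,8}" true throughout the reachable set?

Answer: INVARIANT VIOLATED at state 2

Working:
Allowed set {0,1,3,4,5,6,7,8}
Reach set: {0,1,2,6,7}
  0: ✓
  1: ✓
  2: outside
  6: ✓
  7: ✓
counterexample path to 2: tau·a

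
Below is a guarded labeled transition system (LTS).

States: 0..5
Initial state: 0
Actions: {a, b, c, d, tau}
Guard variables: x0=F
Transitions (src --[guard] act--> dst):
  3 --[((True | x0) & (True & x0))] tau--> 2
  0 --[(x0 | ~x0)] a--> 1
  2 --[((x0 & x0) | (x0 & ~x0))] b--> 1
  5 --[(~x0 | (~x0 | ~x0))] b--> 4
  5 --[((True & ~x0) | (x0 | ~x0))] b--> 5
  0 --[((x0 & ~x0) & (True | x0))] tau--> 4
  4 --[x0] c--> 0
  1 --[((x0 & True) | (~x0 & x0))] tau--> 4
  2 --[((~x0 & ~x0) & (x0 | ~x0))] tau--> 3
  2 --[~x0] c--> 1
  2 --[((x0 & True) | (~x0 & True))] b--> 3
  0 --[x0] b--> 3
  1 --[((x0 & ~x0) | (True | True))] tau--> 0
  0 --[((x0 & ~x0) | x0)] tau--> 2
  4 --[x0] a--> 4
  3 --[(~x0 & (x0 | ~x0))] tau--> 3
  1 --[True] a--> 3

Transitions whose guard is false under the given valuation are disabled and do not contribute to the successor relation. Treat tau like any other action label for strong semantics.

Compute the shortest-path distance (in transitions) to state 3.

Answer: 2

Trace:
BFS to 3:
  Layer 0: {0}
  Layer 1: {1}
  Layer 2: {3}
first hit 3 at d=2 via a·a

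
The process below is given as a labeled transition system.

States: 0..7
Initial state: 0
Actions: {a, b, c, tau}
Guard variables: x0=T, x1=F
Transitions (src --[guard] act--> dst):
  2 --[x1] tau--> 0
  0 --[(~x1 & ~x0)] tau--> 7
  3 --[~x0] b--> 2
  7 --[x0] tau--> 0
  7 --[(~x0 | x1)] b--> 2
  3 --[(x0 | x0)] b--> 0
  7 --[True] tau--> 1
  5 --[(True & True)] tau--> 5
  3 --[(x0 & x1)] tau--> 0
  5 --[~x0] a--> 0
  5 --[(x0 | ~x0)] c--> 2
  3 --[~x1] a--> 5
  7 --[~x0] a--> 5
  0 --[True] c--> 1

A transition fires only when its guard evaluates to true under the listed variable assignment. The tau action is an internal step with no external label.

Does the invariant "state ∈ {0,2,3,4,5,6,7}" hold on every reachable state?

Safe = {0,2,3,4,5,6,7}
Reach set: {0,1}
  0: ok
  1: VIOLATES
witness against invariant: c → 1

Answer: INVARIANT VIOLATED at state 1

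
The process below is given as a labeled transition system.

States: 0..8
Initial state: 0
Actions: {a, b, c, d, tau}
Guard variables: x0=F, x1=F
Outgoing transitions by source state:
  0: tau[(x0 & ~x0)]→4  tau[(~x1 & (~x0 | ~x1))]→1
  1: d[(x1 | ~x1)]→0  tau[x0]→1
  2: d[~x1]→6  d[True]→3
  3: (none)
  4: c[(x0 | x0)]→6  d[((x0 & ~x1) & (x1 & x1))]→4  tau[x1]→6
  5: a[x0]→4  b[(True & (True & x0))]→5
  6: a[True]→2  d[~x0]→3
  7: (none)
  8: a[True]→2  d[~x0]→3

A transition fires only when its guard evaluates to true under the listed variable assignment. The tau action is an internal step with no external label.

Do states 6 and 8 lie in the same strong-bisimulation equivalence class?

Answer: BISIMILAR

Working:
Compute ~ classes (split until stable):
  P[0] = {{0,1,2,3,4,5,6,7,8}}
  P[1] = {{0},{1,2},{3,4,5,7},{6,8}}
  P[2] = {{0},{1},{2},{3,4,5,7},{6,8}}
5 equivalence class(es) (converged in 3)
class of 6: {6,8}; class of 8: {6,8}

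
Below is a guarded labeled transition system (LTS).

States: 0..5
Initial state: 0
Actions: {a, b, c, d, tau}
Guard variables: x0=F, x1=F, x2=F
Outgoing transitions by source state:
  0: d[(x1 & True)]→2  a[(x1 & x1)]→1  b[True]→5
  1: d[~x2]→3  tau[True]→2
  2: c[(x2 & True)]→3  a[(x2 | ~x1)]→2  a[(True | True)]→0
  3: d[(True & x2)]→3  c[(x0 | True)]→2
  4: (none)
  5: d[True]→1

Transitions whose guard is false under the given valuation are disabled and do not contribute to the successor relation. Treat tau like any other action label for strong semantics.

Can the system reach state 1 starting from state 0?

Guard filter leaves 7 enabled edge(s).
depth 0: {0}
depth 1: {5}  total {0,5}
depth 2: {1}  total {0,1,5}
depth 3: {2,3}  total {0,1,2,3,5}
R = {0,1,2,3,5}
trace reaching 1: b·d

Answer: REACHABLE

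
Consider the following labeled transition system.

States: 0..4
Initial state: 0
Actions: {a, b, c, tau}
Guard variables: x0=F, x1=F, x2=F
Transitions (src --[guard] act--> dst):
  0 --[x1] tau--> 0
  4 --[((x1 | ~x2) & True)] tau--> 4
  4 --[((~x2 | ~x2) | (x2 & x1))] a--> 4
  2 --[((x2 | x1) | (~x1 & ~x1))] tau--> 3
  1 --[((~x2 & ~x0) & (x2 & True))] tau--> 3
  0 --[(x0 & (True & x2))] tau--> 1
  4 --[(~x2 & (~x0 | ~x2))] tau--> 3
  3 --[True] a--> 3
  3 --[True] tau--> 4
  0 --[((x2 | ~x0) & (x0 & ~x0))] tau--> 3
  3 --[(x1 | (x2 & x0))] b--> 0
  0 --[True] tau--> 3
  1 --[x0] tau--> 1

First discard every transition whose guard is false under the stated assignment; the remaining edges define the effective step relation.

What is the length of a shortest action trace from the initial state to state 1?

Answer: UNREACHABLE

Analysis:
Breadth-first toward 1:
  Layer 0: {0}
  Layer 1: {3}
  Layer 2: {4}
1 never appears.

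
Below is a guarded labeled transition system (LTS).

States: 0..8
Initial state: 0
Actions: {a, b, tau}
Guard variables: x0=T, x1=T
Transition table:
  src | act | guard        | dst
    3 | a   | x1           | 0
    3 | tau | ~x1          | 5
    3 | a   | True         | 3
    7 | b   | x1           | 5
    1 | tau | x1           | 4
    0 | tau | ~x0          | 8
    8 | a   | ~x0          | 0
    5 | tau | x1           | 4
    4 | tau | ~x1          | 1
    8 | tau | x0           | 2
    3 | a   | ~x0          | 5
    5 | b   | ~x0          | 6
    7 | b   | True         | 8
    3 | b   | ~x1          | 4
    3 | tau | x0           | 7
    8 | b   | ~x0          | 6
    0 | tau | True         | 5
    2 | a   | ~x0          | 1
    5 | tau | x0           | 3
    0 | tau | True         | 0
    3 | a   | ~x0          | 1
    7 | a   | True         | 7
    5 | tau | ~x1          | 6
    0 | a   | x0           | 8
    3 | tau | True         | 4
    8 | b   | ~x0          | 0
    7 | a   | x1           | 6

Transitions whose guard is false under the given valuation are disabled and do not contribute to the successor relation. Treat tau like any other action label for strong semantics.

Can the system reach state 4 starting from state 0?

15 transition(s) survive guard evaluation.
depth 0: {0}
depth 1: {5,8}  total {0,5,8}
depth 2: {2,3,4}  total {0,2,3,4,5,8}
depth 3: {7}  total {0,2,3,4,5,7,8}
depth 4: {6}  total {0,2,3,4,5,6,7,8}
Reach set: {0,2,3,4,5,6,7,8}
trace reaching 4: tau·tau

Answer: REACHABLE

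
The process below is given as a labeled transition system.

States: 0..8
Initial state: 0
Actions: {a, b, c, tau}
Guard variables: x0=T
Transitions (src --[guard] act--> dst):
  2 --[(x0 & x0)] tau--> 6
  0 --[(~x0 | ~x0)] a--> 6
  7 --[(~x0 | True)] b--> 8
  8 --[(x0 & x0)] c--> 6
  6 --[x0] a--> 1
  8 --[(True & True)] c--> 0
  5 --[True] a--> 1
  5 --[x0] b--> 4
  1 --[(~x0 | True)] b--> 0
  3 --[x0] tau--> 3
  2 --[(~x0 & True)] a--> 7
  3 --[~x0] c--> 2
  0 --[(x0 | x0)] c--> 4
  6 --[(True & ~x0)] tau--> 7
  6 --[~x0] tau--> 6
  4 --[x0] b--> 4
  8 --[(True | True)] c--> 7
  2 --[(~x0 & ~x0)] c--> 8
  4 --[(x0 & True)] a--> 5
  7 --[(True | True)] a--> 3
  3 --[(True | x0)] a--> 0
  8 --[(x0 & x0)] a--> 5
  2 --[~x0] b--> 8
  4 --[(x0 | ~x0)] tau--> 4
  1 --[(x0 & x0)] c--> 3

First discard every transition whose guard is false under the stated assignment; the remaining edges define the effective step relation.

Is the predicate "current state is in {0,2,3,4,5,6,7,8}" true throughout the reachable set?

Answer: INVARIANT VIOLATED at state 1

Analysis:
Inv-set: {0,2,3,4,5,6,7,8}
Reachable = {0,1,3,4,5}
  0: ok
  1: outside
  3: ok
  4: ok
  5: ok
counterexample path to 1: c·a·a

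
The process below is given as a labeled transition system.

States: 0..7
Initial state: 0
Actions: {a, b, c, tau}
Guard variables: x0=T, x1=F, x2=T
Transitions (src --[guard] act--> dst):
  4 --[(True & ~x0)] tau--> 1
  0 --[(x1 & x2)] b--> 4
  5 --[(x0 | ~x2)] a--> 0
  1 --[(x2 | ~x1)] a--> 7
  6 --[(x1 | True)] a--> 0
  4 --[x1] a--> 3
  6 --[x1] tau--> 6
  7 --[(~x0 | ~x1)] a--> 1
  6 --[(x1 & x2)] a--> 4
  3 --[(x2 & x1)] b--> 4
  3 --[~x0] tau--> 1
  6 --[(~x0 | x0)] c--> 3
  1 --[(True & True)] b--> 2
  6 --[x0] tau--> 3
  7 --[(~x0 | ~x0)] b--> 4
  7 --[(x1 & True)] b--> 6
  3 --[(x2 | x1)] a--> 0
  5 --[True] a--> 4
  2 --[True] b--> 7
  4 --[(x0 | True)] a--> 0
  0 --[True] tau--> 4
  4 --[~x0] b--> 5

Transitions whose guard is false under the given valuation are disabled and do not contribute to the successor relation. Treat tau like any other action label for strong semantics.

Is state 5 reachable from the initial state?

Guard filter leaves 12 enabled edge(s).
depth 0: {0}
depth 1: {4}  cumulative {0,4}
R = {0,4}

Answer: UNREACHABLE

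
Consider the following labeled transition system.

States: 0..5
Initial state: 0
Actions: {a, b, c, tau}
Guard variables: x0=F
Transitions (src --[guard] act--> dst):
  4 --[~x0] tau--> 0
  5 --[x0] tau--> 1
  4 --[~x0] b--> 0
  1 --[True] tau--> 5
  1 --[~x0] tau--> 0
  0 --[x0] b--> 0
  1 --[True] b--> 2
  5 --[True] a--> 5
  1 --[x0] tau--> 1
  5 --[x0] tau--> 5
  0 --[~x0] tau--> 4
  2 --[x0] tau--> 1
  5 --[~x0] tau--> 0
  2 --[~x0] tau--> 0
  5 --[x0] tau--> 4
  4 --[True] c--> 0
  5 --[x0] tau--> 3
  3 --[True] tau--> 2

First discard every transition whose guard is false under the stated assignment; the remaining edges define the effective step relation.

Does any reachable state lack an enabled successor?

Answer: DEADLOCK-FREE

Working:
R = {0,4}
  0: tau→4  [1 exit(s)]
  4: b→0  c→0  tau→0  [3 exit(s)]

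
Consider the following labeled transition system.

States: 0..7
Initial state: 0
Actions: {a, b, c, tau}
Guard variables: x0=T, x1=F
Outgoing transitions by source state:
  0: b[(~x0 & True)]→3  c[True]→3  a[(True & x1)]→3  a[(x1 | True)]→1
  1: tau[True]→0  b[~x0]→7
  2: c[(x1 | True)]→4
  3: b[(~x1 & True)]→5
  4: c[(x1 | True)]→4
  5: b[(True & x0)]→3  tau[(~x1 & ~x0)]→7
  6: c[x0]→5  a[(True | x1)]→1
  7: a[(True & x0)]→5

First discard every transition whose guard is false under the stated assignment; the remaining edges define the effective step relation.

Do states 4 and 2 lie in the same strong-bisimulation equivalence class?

Bisimulation quotient by refinement:
  π0 = {{0,1,2,3,4,5,6,7}}
  π1 = {{0,6},{1},{2,4},{3,5},{7}}
5 equivalence class(es) (converged in 2)
[4]={2,4}  [2]={2,4}

Answer: BISIMILAR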